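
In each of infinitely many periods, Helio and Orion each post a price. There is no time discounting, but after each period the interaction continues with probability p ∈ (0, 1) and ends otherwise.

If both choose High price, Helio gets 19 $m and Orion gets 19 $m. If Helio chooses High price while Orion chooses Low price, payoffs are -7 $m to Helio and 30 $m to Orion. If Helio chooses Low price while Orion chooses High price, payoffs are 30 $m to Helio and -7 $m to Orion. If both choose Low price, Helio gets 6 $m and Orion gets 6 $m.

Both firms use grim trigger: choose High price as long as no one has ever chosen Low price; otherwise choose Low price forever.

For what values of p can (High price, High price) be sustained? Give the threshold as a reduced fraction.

Expected cooperation value is 19 + p·19 + p²·19 + … = 19/(1−p); deviation gives 30 + p·6/(1−p).
19 ≥ 30(1−p) + 6p ⇒ 24p ≥ 11 ⇒ p ≥ 11/24.

11/24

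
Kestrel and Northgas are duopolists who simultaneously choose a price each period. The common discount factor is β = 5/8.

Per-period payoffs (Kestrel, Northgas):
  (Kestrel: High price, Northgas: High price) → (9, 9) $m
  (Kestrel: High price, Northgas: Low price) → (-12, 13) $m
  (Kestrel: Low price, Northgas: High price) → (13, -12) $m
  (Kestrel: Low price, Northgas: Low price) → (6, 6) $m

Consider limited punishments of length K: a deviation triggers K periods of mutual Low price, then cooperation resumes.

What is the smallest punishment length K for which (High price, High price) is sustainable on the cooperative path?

4

Need Σ_{k=1}^{K} β^k ≥ (13−9)/(9−6) = 1.3333 at β = 5/8.
At K = 3 the sum is 1.2598 < 1.3333; at K = 4 it is 1.4124 ≥ 1.3333.
So the minimum punishment length is K = 4.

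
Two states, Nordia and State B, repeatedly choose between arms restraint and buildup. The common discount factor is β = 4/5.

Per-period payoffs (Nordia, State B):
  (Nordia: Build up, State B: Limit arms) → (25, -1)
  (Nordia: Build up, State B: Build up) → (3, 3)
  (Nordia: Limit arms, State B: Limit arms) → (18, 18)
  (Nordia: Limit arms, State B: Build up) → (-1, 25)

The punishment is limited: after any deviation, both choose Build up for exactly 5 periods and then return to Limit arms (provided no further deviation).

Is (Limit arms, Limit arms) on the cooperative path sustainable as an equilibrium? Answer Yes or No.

Comparing payoff streams over the 6 periods until play realigns: cooperate → 18(1+β+…+β^5); deviate → 25 + 3(β+…+β^5).
Cooperation is sustained iff (18−3)(β+…+β^5) ≥ 25−18.
β+…+β^5 = 4/5·(1−(4/5)^5)/(1−4/5) = 2.6893, and (25−18)/(18−3) = 0.4667.
2.6893 ≥ 0.4667, so cooperation is sustainable.

Yes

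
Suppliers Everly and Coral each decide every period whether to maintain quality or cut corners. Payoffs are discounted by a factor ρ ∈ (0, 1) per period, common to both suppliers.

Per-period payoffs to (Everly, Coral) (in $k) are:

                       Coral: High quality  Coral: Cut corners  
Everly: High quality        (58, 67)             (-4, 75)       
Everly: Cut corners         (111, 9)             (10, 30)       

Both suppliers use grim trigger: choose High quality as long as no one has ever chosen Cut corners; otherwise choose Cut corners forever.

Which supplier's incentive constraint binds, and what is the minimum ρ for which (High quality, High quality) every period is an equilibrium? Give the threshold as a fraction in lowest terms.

Everly; ρ ≥ 53/101

Everly's threshold: (111−58)/(111−10) = 53/101.
Coral's threshold: (75−67)/(75−30) = 8/45.
53/101 > 8/45, so Everly binds and ρ* = 53/101.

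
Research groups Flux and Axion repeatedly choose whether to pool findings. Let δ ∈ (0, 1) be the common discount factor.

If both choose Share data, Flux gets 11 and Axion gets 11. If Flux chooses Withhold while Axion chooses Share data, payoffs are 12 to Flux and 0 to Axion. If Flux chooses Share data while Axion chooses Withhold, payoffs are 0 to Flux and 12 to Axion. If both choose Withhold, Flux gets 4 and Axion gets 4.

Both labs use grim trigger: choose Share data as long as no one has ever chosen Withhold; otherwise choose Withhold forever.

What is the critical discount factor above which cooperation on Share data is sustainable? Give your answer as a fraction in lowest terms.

1/8

One-period gain from deviating is 12 − 11 = 1. The loss is 11 − 4 = 7 in every subsequent period, with present value 7·δ/(1−δ).
Deviation is unprofitable when 7·δ/(1−δ) ≥ 1, i.e. δ/(1−δ) ≥ 1/7.
Equivalently δ ≥ 1/(1+7) = 1/8.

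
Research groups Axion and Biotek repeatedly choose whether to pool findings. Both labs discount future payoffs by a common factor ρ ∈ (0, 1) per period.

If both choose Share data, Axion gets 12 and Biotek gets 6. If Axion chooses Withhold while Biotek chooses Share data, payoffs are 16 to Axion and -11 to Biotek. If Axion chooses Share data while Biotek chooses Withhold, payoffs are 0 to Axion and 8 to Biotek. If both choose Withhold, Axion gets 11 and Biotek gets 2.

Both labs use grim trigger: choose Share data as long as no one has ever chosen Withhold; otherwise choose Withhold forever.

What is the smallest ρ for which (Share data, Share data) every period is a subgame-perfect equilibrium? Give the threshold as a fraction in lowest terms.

Axion's threshold: (16−12)/(16−11) = 4/5.
Biotek's threshold: (8−6)/(8−2) = 1/3.
4/5 > 1/3, so Axion binds and ρ* = 4/5.

4/5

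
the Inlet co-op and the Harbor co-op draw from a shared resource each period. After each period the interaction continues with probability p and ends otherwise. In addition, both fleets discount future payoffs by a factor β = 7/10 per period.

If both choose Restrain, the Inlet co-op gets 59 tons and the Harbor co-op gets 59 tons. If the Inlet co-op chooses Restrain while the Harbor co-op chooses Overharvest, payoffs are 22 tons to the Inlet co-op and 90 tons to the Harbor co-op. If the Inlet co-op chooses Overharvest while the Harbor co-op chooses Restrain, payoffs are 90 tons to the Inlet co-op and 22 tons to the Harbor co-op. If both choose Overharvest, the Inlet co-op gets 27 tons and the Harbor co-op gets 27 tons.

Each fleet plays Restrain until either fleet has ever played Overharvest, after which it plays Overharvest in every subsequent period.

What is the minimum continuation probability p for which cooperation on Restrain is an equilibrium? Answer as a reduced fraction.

Expected continuation weight on next period's payoff is β·p = 7/10·p, which plays the role of the discount factor.
Cooperation requires 7/10·p ≥ (90−59)/(90−27) = 31/63, hence p ≥ 310/441.

310/441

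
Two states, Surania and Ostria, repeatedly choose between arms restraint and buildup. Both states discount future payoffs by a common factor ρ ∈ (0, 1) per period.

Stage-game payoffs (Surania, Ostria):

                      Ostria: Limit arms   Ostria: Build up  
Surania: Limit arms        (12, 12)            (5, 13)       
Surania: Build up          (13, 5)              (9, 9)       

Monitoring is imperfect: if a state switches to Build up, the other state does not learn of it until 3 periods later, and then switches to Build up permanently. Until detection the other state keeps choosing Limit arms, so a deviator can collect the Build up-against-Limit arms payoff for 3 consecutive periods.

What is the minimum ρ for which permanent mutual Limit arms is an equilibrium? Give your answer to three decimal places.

0.630

Deviating for the 3 undetected periods gains 13−12 = 1 per period over cooperation, then loses 12−9 = 3 per period forever once punishment starts.
Gain: 1(1 + ρ + … + ρ^2); loss: 3·ρ^3/(1−ρ).
No profitable deviation ⇔ 1(1−ρ^3) ≤ 3·ρ^3, i.e. ρ^3 ≥ 1/(1+3) = 1/4.
Hence ρ ≥ (1/4)^(1/3) ≈ 0.630.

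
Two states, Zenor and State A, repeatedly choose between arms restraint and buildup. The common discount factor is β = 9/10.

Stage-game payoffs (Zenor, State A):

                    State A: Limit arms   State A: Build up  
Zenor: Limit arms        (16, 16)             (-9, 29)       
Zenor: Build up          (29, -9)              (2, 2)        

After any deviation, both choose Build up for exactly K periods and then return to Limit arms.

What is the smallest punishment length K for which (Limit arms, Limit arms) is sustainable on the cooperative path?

Need Σ_{k=1}^{K} β^k ≥ (29−16)/(16−2) = 0.9286 at β = 9/10.
At K = 1 the sum is 0.9000 < 0.9286; at K = 2 it is 1.7100 ≥ 0.9286.
So the minimum punishment length is K = 2.

2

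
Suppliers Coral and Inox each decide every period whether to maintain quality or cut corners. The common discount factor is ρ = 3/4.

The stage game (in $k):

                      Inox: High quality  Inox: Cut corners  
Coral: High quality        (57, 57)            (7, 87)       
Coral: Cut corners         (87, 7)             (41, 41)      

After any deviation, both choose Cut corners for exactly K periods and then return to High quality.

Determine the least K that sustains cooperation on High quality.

IC: ρ(1−ρ^K)/(1−ρ) ≥ (87−57)/(57−41) = 15/8.
With ρ = 3/4: need 1 − ρ^K ≥ 15/8·(1−3/4)/(3/4), i.e. ρ^K ≤ 0.3750.
Since (3/4)^3 = 0.4219 and (3/4)^4 = 0.3164, the smallest such K is 4.

4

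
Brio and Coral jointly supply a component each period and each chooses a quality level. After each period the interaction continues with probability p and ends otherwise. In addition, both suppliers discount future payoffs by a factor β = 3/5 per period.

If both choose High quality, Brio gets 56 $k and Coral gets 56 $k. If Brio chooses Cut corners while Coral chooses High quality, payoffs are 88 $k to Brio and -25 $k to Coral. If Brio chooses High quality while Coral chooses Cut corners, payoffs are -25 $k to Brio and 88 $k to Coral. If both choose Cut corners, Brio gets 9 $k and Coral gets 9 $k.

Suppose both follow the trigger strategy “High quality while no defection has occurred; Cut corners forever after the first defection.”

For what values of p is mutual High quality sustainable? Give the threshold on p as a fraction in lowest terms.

160/237

With continuation probability p and discount β, the effective per-period discount factor is βp.
Grim-trigger IC: βp ≥ (88−56)/(88−9) = 32/79.
So p ≥ (32/79)/(3/5) = 160/237.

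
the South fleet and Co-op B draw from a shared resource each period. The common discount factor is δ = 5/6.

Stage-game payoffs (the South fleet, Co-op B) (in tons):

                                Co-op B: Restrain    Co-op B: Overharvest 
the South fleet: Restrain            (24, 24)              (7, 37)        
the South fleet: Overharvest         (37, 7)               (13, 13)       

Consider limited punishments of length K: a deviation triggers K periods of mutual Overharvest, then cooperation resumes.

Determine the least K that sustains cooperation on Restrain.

2

Need Σ_{k=1}^{K} δ^k ≥ (37−24)/(24−13) = 1.1818 at δ = 5/6.
At K = 1 the sum is 0.8333 < 1.1818; at K = 2 it is 1.5278 ≥ 1.1818.
So the minimum punishment length is K = 2.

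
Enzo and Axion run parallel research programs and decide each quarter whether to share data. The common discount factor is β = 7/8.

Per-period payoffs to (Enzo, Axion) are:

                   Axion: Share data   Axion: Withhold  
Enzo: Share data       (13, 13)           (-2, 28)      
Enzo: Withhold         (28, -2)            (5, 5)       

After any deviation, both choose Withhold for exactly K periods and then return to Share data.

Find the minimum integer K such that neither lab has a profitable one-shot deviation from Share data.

3

IC: β(1−β^K)/(1−β) ≥ (28−13)/(13−5) = 15/8.
With β = 7/8: need 1 − β^K ≥ 15/8·(1−7/8)/(7/8), i.e. β^K ≤ 0.7321.
Since (7/8)^2 = 0.7656 and (7/8)^3 = 0.6699, the smallest such K is 3.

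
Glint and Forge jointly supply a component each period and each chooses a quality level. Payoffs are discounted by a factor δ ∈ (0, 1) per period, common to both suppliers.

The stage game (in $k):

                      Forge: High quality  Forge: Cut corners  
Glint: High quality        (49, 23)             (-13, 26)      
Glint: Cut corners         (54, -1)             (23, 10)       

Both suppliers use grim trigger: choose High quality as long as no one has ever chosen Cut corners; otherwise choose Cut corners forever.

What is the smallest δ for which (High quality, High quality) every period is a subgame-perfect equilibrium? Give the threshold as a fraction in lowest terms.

3/16

Glint: cooperation gives 49 each period; deviation gives 54 once then 23 forever.
  49/(1−δ) ≥ 54 + 23δ/(1−δ) ⇒ δ ≥ 5/31.
Forge: cooperation gives 23 each period; deviation gives 26 once then 10 forever.
  δ ≥ 3/16.
Both must hold, so the binding constraint is Forge's: δ ≥ 3/16.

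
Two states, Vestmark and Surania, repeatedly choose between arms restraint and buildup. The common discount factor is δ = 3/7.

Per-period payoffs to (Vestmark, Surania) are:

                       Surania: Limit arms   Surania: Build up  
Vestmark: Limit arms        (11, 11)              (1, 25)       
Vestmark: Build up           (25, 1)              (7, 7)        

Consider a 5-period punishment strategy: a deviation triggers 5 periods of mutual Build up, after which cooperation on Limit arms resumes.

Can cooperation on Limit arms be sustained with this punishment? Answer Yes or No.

No

A one-shot deviation gives 25 now, then 7 for 5 periods, then back to 11.
Gain from deviating: (25−11) today; loss: (11−7) in each of the next 5 periods.
No-deviation condition: (11−7)(δ+…+δ^5) ≥ 25−11, i.e. δ+…+δ^5 ≥ 7/2.
At δ = 3/7: δ+…+δ^5 = 0.7392 < 3.5000.
So cooperation is not sustainable.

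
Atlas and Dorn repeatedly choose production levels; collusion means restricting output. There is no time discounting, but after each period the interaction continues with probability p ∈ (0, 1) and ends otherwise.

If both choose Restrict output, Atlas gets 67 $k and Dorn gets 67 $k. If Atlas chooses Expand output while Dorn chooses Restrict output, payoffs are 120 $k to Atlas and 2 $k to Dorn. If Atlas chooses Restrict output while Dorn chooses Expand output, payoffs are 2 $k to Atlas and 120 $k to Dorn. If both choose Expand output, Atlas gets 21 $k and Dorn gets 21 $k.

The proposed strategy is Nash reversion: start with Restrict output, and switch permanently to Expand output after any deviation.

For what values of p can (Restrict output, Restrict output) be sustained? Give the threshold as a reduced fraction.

53/99

With no time discounting, the continuation probability p plays the role of the discount factor.
Grim-trigger IC: 67/(1−p) ≥ 120 + 21p/(1−p) ⇒ p ≥ (120−67)/(120−21) = 53/99.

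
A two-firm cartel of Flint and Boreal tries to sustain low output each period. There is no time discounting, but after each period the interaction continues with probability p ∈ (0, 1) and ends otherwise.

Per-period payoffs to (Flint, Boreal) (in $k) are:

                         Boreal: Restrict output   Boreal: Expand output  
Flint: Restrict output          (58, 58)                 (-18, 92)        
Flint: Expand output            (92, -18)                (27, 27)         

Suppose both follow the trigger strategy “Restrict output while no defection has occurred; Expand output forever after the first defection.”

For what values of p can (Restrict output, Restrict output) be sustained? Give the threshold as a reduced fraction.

34/65

Expected cooperation value is 58 + p·58 + p²·58 + … = 58/(1−p); deviation gives 92 + p·27/(1−p).
58 ≥ 92(1−p) + 27p ⇒ 65p ≥ 34 ⇒ p ≥ 34/65.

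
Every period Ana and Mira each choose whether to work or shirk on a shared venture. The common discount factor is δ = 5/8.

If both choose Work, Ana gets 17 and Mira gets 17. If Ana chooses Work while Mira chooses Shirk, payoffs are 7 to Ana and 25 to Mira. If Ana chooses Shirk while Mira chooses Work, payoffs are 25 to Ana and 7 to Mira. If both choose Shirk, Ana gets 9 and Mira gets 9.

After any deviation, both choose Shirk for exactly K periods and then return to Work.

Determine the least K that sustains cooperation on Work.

2

No profitable deviation requires (17−9)(δ+…+δ^K) ≥ 25−17, i.e. δ+…+δ^K ≥ 1 ≈ 1.0000.
With δ = 5/8, the partial sums are K=1: 0.6250, K=2: 1.0156.
K = 2 is the first length at which the sum reaches 1.0000.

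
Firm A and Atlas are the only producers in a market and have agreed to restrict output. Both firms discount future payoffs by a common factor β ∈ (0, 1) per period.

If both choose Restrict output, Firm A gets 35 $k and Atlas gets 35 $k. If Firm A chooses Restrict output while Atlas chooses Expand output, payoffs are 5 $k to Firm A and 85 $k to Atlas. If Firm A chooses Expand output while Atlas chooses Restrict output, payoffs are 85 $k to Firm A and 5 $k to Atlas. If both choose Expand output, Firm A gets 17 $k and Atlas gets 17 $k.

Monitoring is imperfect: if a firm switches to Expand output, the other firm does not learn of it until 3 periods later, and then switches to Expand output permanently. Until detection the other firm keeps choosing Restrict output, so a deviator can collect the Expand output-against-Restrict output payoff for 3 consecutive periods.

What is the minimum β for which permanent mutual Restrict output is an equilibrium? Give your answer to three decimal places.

A deviator earns 85 for 3 periods, then 17 forever; cooperating earns 35 forever. Multiplying the IC by (1−β):
35 ≥ 85(1−β^3) + 17β^3, so 68·β^3 ≥ 50 and β^3 ≥ 25/34.
β ≥ (25/34)^(1/3) ≈ 0.903.

0.903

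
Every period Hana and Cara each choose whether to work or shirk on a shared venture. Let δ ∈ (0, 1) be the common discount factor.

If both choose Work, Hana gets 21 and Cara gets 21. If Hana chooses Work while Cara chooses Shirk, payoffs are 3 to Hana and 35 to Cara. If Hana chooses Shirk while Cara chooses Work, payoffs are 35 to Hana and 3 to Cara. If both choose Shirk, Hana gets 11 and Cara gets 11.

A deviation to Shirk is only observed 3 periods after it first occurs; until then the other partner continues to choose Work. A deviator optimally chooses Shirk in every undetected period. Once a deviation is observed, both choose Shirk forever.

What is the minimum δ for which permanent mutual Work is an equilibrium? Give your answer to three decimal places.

0.836

The best deviation is to choose Shirk for all 3 undetected periods, earning 35 each, then 11 forever once detected.
Deviation value: 35(1−δ^3)/(1−δ) + 11δ^3/(1−δ); cooperation value: 21/(1−δ).
IC: 21 ≥ 35(1−δ^3) + 11δ^3 = 35 − 24δ^3.
So δ^3 ≥ 14/24 = 7/12, giving δ ≥ (7/12)^(1/3) ≈ 0.836.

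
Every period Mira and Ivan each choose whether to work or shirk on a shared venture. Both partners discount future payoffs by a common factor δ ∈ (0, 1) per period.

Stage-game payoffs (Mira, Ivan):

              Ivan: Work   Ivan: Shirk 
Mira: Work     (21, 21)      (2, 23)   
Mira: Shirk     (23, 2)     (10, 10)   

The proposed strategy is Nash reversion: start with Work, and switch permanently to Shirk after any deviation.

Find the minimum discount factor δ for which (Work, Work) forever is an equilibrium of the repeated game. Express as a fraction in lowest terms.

2/13

One-period gain from deviating is 23 − 21 = 2. The loss is 21 − 10 = 11 in every subsequent period, with present value 11·δ/(1−δ).
Deviation is unprofitable when 11·δ/(1−δ) ≥ 2, i.e. δ/(1−δ) ≥ 2/11.
Equivalently δ ≥ 2/(2+11) = 2/13.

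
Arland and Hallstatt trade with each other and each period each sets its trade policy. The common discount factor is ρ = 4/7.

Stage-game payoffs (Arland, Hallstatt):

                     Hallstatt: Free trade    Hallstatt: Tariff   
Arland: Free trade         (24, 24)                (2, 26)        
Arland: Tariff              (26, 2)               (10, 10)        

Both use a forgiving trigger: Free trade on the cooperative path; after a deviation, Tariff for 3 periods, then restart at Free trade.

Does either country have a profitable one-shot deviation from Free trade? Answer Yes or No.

No

Comparing payoff streams over the 4 periods until play realigns: cooperate → 24(1+ρ+…+ρ^3); deviate → 26 + 10(ρ+…+ρ^3).
Cooperation is sustained iff (24−10)(ρ+…+ρ^3) ≥ 26−24.
ρ+…+ρ^3 = 4/7·(1−(4/7)^3)/(1−4/7) = 1.0845, and (26−24)/(24−10) = 0.1429.
1.0845 ≥ 0.1429, so cooperation is sustainable.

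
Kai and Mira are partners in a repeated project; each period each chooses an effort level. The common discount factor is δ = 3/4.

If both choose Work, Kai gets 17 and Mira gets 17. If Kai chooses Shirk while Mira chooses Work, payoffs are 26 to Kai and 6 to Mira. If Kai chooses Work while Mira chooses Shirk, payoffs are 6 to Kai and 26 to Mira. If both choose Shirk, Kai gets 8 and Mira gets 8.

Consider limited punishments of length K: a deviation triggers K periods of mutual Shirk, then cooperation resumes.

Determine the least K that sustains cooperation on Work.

Need Σ_{k=1}^{K} δ^k ≥ (26−17)/(17−8) = 1.0000 at δ = 3/4.
At K = 1 the sum is 0.7500 < 1.0000; at K = 2 it is 1.3125 ≥ 1.0000.
So the minimum punishment length is K = 2.

2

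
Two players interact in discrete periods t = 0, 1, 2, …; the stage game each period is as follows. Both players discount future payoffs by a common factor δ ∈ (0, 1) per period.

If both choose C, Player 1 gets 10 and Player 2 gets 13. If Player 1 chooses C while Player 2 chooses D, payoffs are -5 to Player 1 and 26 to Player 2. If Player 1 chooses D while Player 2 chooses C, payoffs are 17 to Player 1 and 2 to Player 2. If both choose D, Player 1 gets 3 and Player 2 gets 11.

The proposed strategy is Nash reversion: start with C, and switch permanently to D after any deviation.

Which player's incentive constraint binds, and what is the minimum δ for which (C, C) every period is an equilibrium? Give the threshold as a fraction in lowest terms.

For Player 1: deviation gain 17−10 = 7, per-period punishment loss 10−3 = 7. IC gives δ ≥ 7/14 = 1/2.
For Player 2: gain 13, loss 2 per period, so δ ≥ 13/15.
The tighter constraint is Player 2's, so cooperation needs δ ≥ 13/15.

Player 2; δ ≥ 13/15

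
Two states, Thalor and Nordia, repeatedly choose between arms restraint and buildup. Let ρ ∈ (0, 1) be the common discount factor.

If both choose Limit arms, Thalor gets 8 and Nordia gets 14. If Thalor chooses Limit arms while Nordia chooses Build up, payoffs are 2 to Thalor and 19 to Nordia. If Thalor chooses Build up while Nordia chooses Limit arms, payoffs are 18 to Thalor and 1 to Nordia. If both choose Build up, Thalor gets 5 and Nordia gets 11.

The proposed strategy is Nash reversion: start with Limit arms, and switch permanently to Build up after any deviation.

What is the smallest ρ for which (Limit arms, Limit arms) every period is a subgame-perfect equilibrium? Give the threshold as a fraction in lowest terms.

10/13

Thalor's threshold: (18−8)/(18−5) = 10/13.
Nordia's threshold: (19−14)/(19−11) = 5/8.
10/13 > 5/8, so Thalor binds and ρ* = 10/13.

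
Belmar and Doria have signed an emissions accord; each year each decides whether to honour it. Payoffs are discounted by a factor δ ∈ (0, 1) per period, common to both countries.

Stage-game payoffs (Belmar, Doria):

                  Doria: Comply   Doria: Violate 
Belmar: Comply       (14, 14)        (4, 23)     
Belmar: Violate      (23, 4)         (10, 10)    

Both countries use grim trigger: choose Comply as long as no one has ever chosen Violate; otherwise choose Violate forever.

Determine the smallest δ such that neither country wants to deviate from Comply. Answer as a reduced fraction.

One-period gain from deviating is 23 − 14 = 9. The loss is 14 − 10 = 4 in every subsequent period, with present value 4·δ/(1−δ).
Deviation is unprofitable when 4·δ/(1−δ) ≥ 9, i.e. δ/(1−δ) ≥ 9/4.
Equivalently δ ≥ 9/(9+4) = 9/13.

9/13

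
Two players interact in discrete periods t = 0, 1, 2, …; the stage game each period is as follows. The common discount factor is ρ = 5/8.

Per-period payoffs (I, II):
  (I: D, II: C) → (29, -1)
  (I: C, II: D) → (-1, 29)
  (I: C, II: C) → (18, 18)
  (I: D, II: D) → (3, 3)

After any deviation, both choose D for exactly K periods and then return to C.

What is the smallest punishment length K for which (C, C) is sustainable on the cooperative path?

2

No profitable deviation requires (18−3)(ρ+…+ρ^K) ≥ 29−18, i.e. ρ+…+ρ^K ≥ 11/15 ≈ 0.7333.
With ρ = 5/8, the partial sums are K=1: 0.6250, K=2: 1.0156.
K = 2 is the first length at which the sum reaches 0.7333.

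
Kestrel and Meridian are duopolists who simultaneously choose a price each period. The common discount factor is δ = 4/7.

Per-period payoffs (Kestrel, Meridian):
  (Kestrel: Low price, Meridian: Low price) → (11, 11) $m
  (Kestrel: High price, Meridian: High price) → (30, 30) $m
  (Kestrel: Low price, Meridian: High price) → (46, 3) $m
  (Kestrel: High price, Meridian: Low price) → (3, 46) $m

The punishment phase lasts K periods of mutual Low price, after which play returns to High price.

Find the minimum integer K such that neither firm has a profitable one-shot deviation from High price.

2

Need Σ_{k=1}^{K} δ^k ≥ (46−30)/(30−11) = 0.8421 at δ = 4/7.
At K = 1 the sum is 0.5714 < 0.8421; at K = 2 it is 0.8980 ≥ 0.8421.
So the minimum punishment length is K = 2.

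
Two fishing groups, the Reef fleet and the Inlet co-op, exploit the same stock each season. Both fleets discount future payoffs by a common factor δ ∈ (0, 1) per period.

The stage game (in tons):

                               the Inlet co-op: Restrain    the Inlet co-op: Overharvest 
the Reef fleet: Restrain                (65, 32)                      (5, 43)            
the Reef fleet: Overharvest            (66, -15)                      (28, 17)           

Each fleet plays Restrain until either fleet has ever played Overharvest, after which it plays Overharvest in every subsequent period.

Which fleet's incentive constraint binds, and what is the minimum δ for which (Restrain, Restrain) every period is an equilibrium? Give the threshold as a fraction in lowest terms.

the Inlet co-op; δ ≥ 11/26

the Reef fleet's threshold: (66−65)/(66−28) = 1/38.
the Inlet co-op's threshold: (43−32)/(43−17) = 11/26.
1/38 < 11/26, so the Inlet co-op binds and δ* = 11/26.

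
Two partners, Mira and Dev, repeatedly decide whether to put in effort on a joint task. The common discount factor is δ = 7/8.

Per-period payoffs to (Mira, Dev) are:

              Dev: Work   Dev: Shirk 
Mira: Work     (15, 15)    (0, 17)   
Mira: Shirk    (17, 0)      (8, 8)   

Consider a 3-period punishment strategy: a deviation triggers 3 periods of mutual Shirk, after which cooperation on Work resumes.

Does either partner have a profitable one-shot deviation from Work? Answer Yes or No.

No

IC: δ+…+δ^3 ≥ (17−15)/(15−8) = 2/7.
At δ = 7/8: partial sum = 2.3105 ≥ 0.2857. Cooperation sustainable.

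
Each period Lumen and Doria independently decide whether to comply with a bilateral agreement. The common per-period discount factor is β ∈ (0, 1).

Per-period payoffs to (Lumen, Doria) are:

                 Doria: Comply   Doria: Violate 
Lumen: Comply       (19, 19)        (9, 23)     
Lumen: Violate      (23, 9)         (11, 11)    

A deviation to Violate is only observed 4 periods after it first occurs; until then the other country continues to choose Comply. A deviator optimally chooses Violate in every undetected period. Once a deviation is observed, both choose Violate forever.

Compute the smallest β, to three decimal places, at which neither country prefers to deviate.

Deviating for the 4 undetected periods gains 23−19 = 4 per period over cooperation, then loses 19−11 = 8 per period forever once punishment starts.
Gain: 4(1 + β + … + β^3); loss: 8·β^4/(1−β).
No profitable deviation ⇔ 4(1−β^4) ≤ 8·β^4, i.e. β^4 ≥ 4/(4+8) = 1/3.
Hence β ≥ (1/3)^(1/4) ≈ 0.760.

0.760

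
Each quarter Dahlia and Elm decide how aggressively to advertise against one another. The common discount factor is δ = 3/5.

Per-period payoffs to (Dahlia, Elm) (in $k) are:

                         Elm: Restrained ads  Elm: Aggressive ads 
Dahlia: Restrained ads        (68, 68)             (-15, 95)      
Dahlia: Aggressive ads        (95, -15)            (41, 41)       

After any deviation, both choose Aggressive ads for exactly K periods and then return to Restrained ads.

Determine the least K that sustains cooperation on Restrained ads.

No profitable deviation requires (68−41)(δ+…+δ^K) ≥ 95−68, i.e. δ+…+δ^K ≥ 1 ≈ 1.0000.
With δ = 3/5, the partial sums are K=1: 0.6000, K=2: 0.9600, K=3: 1.1760.
K = 3 is the first length at which the sum reaches 1.0000.

3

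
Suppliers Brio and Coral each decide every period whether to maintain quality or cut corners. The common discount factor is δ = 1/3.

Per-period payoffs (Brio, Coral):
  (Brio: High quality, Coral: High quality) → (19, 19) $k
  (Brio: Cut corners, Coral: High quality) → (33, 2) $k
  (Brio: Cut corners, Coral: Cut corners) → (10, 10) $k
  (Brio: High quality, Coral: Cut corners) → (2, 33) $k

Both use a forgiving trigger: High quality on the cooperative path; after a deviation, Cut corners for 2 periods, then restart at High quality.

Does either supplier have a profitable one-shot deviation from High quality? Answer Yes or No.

Yes

Comparing payoff streams over the 3 periods until play realigns: cooperate → 19(1+δ+…+δ^2); deviate → 33 + 10(δ+…+δ^2).
Cooperation is sustained iff (19−10)(δ+…+δ^2) ≥ 33−19.
δ+…+δ^2 = 1/3·(1−(1/3)^2)/(1−1/3) = 0.4444, and (33−19)/(19−10) = 1.5556.
0.4444 < 1.5556, so cooperation is not sustainable.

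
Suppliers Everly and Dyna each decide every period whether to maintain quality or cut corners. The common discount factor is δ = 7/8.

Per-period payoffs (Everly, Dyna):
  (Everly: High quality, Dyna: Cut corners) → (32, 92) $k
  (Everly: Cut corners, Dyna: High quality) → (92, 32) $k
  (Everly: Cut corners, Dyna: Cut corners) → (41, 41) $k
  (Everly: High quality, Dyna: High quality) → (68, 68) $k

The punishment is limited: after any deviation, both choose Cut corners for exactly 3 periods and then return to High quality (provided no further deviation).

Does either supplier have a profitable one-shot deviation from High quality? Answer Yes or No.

Comparing payoff streams over the 4 periods until play realigns: cooperate → 68(1+δ+…+δ^3); deviate → 92 + 41(δ+…+δ^3).
Cooperation is sustained iff (68−41)(δ+…+δ^3) ≥ 92−68.
δ+…+δ^3 = 7/8·(1−(7/8)^3)/(1−7/8) = 2.3105, and (92−68)/(68−41) = 0.8889.
2.3105 ≥ 0.8889, so cooperation is sustainable.

No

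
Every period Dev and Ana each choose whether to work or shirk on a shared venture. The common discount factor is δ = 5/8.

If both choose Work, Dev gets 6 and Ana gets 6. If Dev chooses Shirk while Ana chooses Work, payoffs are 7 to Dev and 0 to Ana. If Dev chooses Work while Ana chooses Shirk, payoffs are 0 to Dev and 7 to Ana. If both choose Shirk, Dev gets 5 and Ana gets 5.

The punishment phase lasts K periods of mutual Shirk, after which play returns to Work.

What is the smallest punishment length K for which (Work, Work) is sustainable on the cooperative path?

2

IC: δ(1−δ^K)/(1−δ) ≥ (7−6)/(6−5) = 1.
With δ = 5/8: need 1 − δ^K ≥ 1·(1−5/8)/(5/8), i.e. δ^K ≤ 0.4000.
Since (5/8)^1 = 0.6250 and (5/8)^2 = 0.3906, the smallest such K is 2.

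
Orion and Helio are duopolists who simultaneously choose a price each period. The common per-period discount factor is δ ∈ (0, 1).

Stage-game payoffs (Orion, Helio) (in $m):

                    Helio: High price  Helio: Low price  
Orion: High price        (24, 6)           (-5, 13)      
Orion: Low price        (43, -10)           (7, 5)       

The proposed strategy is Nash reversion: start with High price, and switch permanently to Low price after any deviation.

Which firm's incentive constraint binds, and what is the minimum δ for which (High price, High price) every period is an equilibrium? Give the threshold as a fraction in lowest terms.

Helio; δ ≥ 7/8

Orion's threshold: (43−24)/(43−7) = 19/36.
Helio's threshold: (13−6)/(13−5) = 7/8.
19/36 < 7/8, so Helio binds and δ* = 7/8.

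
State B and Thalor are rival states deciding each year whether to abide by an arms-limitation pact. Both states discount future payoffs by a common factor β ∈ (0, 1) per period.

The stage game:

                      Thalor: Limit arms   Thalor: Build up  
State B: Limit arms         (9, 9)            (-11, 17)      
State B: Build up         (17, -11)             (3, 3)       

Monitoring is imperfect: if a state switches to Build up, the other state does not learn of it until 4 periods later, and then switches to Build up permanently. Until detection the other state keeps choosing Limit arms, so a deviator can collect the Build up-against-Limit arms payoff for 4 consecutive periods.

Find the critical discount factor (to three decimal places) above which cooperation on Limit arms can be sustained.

0.869

A deviator earns 17 for 4 periods, then 3 forever; cooperating earns 9 forever. Multiplying the IC by (1−β):
9 ≥ 17(1−β^4) + 3β^4, so 14·β^4 ≥ 8 and β^4 ≥ 4/7.
β ≥ (4/7)^(1/4) ≈ 0.869.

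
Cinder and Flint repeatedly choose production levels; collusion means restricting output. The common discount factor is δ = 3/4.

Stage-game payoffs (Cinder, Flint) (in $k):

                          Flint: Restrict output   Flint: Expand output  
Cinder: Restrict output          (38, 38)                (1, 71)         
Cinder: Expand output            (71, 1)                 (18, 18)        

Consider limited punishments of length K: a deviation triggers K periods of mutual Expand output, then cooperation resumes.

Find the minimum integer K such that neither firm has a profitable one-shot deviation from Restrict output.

3

Need Σ_{k=1}^{K} δ^k ≥ (71−38)/(38−18) = 1.6500 at δ = 3/4.
At K = 2 the sum is 1.3125 < 1.6500; at K = 3 it is 1.7344 ≥ 1.6500.
So the minimum punishment length is K = 3.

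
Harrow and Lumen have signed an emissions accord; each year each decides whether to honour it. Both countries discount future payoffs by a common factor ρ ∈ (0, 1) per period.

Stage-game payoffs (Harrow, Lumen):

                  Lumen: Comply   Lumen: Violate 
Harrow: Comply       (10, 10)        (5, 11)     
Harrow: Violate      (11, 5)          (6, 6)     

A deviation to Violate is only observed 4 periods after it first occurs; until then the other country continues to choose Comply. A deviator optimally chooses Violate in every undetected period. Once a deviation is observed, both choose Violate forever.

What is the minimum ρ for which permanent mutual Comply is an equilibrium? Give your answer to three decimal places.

0.669

The best deviation is to choose Violate for all 4 undetected periods, earning 11 each, then 6 forever once detected.
Deviation value: 11(1−ρ^4)/(1−ρ) + 6ρ^4/(1−ρ); cooperation value: 10/(1−ρ).
IC: 10 ≥ 11(1−ρ^4) + 6ρ^4 = 11 − 5ρ^4.
So ρ^4 ≥ 1/5, giving ρ ≥ (1/5)^(1/4) ≈ 0.669.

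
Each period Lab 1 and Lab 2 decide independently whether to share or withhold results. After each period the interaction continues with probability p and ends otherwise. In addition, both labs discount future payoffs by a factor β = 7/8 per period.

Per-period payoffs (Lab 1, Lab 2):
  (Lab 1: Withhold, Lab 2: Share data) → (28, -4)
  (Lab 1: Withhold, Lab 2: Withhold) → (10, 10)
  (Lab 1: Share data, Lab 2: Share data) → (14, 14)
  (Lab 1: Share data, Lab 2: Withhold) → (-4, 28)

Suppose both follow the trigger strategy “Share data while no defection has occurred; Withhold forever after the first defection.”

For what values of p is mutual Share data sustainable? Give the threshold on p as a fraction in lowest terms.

With continuation probability p and discount β, the effective per-period discount factor is βp.
Grim-trigger IC: βp ≥ (28−14)/(28−10) = 7/9.
So p ≥ (7/9)/(7/8) = 8/9.

8/9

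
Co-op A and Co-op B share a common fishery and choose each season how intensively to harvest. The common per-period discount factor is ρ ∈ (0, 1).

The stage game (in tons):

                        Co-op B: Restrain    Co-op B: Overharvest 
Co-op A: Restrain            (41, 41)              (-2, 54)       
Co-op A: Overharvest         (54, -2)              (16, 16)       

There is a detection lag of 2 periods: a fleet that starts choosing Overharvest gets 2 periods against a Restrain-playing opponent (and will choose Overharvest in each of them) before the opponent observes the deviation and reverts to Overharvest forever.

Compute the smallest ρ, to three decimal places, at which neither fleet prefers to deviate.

0.585

Deviating for the 2 undetected periods gains 54−41 = 13 per period over cooperation, then loses 41−16 = 25 per period forever once punishment starts.
Gain: 13(1 + ρ + … + ρ^1); loss: 25·ρ^2/(1−ρ).
No profitable deviation ⇔ 13(1−ρ^2) ≤ 25·ρ^2, i.e. ρ^2 ≥ 13/(13+25) = 13/38.
Hence ρ ≥ (13/38)^(1/2) ≈ 0.585.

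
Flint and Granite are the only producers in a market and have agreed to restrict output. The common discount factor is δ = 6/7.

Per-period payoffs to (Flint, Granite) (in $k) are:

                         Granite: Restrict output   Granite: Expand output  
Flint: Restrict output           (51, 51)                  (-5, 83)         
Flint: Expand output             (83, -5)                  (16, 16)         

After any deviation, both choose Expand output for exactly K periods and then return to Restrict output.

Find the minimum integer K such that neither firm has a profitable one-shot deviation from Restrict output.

Need Σ_{k=1}^{K} δ^k ≥ (83−51)/(51−16) = 0.9143 at δ = 6/7.
At K = 1 the sum is 0.8571 < 0.9143; at K = 2 it is 1.5918 ≥ 0.9143.
So the minimum punishment length is K = 2.

2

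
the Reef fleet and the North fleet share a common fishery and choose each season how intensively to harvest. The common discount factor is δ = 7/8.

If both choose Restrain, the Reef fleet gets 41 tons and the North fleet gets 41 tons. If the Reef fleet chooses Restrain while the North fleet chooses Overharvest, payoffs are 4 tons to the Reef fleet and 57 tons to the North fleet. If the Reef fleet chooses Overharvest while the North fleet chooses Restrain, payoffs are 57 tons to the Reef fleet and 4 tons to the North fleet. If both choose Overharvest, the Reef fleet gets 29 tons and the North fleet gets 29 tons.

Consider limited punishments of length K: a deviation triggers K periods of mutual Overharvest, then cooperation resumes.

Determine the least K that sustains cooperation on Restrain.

Need Σ_{k=1}^{K} δ^k ≥ (57−41)/(41−29) = 1.3333 at δ = 7/8.
At K = 1 the sum is 0.8750 < 1.3333; at K = 2 it is 1.6406 ≥ 1.3333.
So the minimum punishment length is K = 2.

2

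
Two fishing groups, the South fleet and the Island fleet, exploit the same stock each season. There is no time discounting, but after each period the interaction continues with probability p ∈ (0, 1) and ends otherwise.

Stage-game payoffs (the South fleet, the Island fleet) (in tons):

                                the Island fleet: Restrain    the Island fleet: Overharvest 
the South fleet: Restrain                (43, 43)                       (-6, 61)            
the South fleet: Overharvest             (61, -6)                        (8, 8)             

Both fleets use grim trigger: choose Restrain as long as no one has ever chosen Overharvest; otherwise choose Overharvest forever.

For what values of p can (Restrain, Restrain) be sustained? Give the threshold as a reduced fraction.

18/53

Expected cooperation value is 43 + p·43 + p²·43 + … = 43/(1−p); deviation gives 61 + p·8/(1−p).
43 ≥ 61(1−p) + 8p ⇒ 53p ≥ 18 ⇒ p ≥ 18/53.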